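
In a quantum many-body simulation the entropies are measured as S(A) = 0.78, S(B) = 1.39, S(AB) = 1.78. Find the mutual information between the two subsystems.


I(A:B) = S(A) + S(B) - S(AB)
= 0.78 + 1.39 - 1.78
= 0.3900

0.3900


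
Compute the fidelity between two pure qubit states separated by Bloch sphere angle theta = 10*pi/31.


For states separated by angle theta on Bloch sphere:
F = cos^2(theta/2)
theta = 10*pi/31 = 1.0134
theta/2 = 0.5067
cos(theta/2) = 0.8743
F = 0.7645

0.7645


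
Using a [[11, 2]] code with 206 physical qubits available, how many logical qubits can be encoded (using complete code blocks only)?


Each code block uses 11 physical qubits for 2 logical qubit(s).
Number of complete blocks = floor(206 / 11) = 18
Logical qubits = 18 * 2
= 36

36


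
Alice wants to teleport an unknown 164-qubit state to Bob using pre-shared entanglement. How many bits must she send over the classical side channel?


Quantum teleportation requires 2 classical bits per qubit teleported.
164 qubit(s) -> 2 * 164 = 328 classical bits

328


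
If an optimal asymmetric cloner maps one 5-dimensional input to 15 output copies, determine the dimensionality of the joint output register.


Output space = H^(tensor 15) where dim(H) = 5
dim = 5^15
= 25 (after 2 factors)
= 125 (after 3 factors)
= 625 (after 4 factors)
= 3125 (after 5 factors)
= 15625 (after 6 factors)
= 78125 (after 7 factors)
= 390625 (after 8 factors)
= 1953125 (after 9 factors)
= 9765625 (after 10 factors)
= 48828125 (after 11 factors)
= 244140625 (after 12 factors)
= 1220703125 (after 13 factors)
= 6103515625 (after 14 factors)
= 30517578125 (after 15 factors)
= 30517578125

30517578125


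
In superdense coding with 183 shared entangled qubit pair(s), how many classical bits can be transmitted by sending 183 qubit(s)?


Superdense coding allows 2 classical bits per shared entangled pair.
183 pair(s) -> 2 * 183 = 366 classical bits

366


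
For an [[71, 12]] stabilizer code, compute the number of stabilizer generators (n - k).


For an [[n,k]] stabilizer code:
Number of stabilizer generators = n - k
= 71 - 12
= 59

59


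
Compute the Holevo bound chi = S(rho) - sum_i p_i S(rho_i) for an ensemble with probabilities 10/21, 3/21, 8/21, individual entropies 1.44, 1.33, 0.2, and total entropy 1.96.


chi = S(rho) - sum_i p_i * S(rho_i)
Weighted entropy = 10/21 * 1.44 + 3/21 * 1.33 + 8/21 * 0.2
= 0.9519
chi = 1.96 - 0.9519
= 1.0081

1.0081


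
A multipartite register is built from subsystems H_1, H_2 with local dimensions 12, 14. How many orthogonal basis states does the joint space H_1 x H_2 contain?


dim(H_1 x H_2) = 12 * 14
= 168

168


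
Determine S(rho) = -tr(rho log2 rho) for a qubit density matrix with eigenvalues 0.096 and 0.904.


S = -p*log2(p) - (1-p)*log2(1-p)
p = 0.0960, 1-p = 0.9040
= -0.0960 * log2(0.0960) - 0.9040 * log2(0.9040)
= -(-0.3246) - (-0.1316)
= 0.4562

0.4562


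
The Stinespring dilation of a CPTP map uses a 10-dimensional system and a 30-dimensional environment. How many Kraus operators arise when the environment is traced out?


Tracing out the environment in an orthonormal basis {|i>_E} gives Kraus operators K_i = <i|_E U |0>_E.
Number of Kraus operators = dim(H_env) = d_env
= 30

30


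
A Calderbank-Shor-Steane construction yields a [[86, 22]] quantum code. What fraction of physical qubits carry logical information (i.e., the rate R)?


Code rate R = k/n
= 22/86
= 0.2558

0.2558


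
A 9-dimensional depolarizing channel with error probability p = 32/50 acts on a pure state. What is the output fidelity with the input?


F = (1-p) + p/d
= (1 - 0.6400) + 0.6400/9
= 0.3600 + 0.0711
= 0.4311

0.4311


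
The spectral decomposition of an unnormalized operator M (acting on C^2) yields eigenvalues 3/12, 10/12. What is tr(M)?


tr(M) = sum of eigenvalues
= 3/12 + 10/12
= 13/12
= 1.0833

1.0833


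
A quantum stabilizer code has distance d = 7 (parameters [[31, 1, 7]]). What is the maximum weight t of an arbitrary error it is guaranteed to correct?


Code parameters: [[31, 1, 7]], distance d = 7.
Number of correctable errors = floor((d-1)/2)
= floor((7 - 1)/2)
= floor(6/2)
= 3

3


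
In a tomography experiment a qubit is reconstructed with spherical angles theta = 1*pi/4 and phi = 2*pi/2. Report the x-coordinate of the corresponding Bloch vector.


theta = 0.7854, phi = 3.1416
r_x = sin(theta)*cos(phi) = 0.7071 * -1.0000
r_x = -0.7071

-0.7071


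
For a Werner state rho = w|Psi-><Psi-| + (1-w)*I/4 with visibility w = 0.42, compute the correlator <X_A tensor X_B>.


|Psi-> = (|01> - |10>)/sqrt(2)
For the pure Bell state, <X_A X_B> = -1 (Bell-state Pauli correlator).
The maximally-mixed part I/4 has tr(I/4 * P tensor P) = 0 for any traceless Pauli P.
So <X_A X_B>_rho = w * (-1) + (1 - w) * 0
= 0.42 * (-1)
= -0.4200

-0.4200


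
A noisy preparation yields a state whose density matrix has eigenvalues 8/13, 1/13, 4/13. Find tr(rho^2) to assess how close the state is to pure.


tr(rho^2) = sum of eigenvalues squared
= (8/13)^2 + (1/13)^2 + (4/13)^2
= (64 + 1 + 16) / 169
= 81/169
= 0.4793

0.4793


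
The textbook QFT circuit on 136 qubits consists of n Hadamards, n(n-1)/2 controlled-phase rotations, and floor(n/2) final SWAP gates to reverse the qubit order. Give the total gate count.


Hadamard gates: 136
Controlled rotations: n*(n-1)/2 = 136*135/2 = 9180
SWAP gates: floor(n/2) = floor(136/2) = 68
Total = 136 + 9180 + 68
= 9384

9384


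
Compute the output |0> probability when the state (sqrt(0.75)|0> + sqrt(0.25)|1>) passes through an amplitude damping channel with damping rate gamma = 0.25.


For amplitude damping with parameter gamma on state sqrt(a)|0> + sqrt(b)|1>:
alpha^2 = 0.75, beta^2 = 0.25
P(|0>) = alpha^2 + gamma * beta^2
= 0.75 + 0.25 * 0.25
= 0.75 + 0.0625
= 0.8125

0.8125


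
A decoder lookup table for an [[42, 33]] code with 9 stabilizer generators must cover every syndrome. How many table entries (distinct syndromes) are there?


Each stabilizer generator gives a binary (+1 or -1) measurement outcome.
With 9 independent generators:
Total syndromes = 2^9
= 512

512


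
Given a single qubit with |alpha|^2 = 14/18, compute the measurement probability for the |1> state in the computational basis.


|alpha|^2 = 14/18 = 0.7778
|beta|^2 = 1 - 14/18 = 4/18 = 0.2222
P(|1>) = |beta|^2 = 0.2222

0.2222


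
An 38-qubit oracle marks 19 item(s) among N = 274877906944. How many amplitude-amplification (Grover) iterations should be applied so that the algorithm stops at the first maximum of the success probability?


After j Grover iterations the success probability is P(j) = sin^2((2j+1)*theta), where sin(theta) = sqrt(k/N).
N = 2^38 = 274877906944, k = 19
sin(theta) = sqrt(k/N) = 8.313939941e-06
theta = arcsin(sqrt(k/N)) = 8.313939941e-06 rad
P(j) reaches its first maximum when (2j+1)*theta is as close as possible to pi/2, i.e. j = round(pi/(4*theta) - 1/2).
pi/(4*theta) - 1/2 = 94467.1253
(For comparison, the common estimate pi/4 * sqrt(N/k) = 94467.6253; the exact maximiser is used here.)
Optimal iterations = 94467

94467


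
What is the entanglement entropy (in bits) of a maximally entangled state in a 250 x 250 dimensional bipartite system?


For a maximally entangled state in d x d:
S = log2(d) = log2(250)
= 7.9658

7.9658


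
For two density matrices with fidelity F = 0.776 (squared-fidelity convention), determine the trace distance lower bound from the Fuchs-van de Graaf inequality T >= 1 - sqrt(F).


Fuchs-van de Graaf (squared-fidelity convention): 1 - sqrt(F) <= T <= sqrt(1 - F).
Lower bound: T >= 1 - sqrt(F)
sqrt(F) = sqrt(0.776) = 0.8809
T >= 1 - 0.8809
T >= 0.1191

0.1191


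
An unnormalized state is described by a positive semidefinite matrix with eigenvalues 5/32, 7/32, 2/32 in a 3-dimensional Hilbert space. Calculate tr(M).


tr(M) = sum of eigenvalues
= 5/32 + 7/32 + 2/32
= 14/32
= 0.4375

0.4375


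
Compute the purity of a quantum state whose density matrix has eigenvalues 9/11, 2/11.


tr(rho^2) = sum of eigenvalues squared
= (9/11)^2 + (2/11)^2
= (81 + 4) / 121
= 85/121
= 0.7025

0.7025


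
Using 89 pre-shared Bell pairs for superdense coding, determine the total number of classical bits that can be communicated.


Superdense coding allows 2 classical bits per shared entangled pair.
89 pair(s) -> 2 * 89 = 178 classical bits

178


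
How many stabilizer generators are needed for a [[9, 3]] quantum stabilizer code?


For an [[n,k]] stabilizer code:
Number of stabilizer generators = n - k
= 9 - 3
= 6

6


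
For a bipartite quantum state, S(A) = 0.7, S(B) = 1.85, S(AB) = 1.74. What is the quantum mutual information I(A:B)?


I(A:B) = S(A) + S(B) - S(AB)
= 0.7 + 1.85 - 1.74
= 0.8100

0.8100


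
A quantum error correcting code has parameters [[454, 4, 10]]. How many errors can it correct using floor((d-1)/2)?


Code parameters: [[454, 4, 10]], distance d = 10.
Number of correctable errors = floor((d-1)/2)
= floor((10 - 1)/2)
= floor(9/2)
= 4

4


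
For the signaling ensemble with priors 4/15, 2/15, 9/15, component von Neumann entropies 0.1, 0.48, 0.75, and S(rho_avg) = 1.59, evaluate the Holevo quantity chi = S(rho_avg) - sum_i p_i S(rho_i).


chi = S(rho) - sum_i p_i * S(rho_i)
Weighted entropy = 4/15 * 0.1 + 2/15 * 0.48 + 9/15 * 0.75
= 0.5407
chi = 1.59 - 0.5407
= 1.0493

1.0493


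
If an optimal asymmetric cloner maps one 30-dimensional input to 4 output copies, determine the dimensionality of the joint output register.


Output space = H^(tensor 4) where dim(H) = 30
dim = 30^4
= 900 (after 2 factors)
= 27000 (after 3 factors)
= 810000 (after 4 factors)
= 810000

810000


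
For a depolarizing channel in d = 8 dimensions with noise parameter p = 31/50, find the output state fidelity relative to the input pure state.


F = (1-p) + p/d
= (1 - 0.6200) + 0.6200/8
= 0.3800 + 0.0775
= 0.4575

0.4575


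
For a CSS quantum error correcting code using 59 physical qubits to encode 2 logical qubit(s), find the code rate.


Code rate R = k/n
= 2/59
= 0.0339

0.0339


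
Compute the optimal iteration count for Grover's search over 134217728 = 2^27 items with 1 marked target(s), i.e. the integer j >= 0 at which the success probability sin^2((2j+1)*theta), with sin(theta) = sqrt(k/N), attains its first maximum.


After j Grover iterations the success probability is P(j) = sin^2((2j+1)*theta), where sin(theta) = sqrt(k/N).
N = 2^27 = 134217728, k = 1
sin(theta) = sqrt(k/N) = 8.631674575e-05
theta = arcsin(sqrt(k/N)) = 8.631674586e-05 rad
P(j) reaches its first maximum when (2j+1)*theta is as close as possible to pi/2, i.e. j = round(pi/(4*theta) - 1/2).
pi/(4*theta) - 1/2 = 9098.5242
(For comparison, the common estimate pi/4 * sqrt(N/k) = 9099.0243; the exact maximiser is used here.)
Optimal iterations = 9099

9099


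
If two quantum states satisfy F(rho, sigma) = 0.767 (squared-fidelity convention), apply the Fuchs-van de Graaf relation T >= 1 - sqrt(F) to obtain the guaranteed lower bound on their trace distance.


Fuchs-van de Graaf (squared-fidelity convention): 1 - sqrt(F) <= T <= sqrt(1 - F).
Lower bound: T >= 1 - sqrt(F)
sqrt(F) = sqrt(0.767) = 0.8758
T >= 1 - 0.8758
T >= 0.1242

0.1242


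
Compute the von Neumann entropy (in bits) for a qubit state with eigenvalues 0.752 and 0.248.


S = -p*log2(p) - (1-p)*log2(1-p)
p = 0.7520, 1-p = 0.2480
= -0.7520 * log2(0.7520) - 0.2480 * log2(0.2480)
= -(-0.3092) - (-0.4989)
= 0.8081

0.8081


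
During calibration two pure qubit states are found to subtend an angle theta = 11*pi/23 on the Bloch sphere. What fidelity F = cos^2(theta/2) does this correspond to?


For states separated by angle theta on Bloch sphere:
F = cos^2(theta/2)
theta = 11*pi/23 = 1.5025
theta/2 = 0.7513
cos(theta/2) = 0.7308
F = 0.5341

0.5341


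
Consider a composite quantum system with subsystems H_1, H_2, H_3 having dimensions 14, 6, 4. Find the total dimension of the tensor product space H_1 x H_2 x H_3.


dim(H_1 x H_2 x H_3) = 14 * 6 * 4
= 84 * 4
= 336

336


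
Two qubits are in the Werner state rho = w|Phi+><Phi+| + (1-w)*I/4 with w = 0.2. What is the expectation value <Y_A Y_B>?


|Phi+> = (|00> + |11>)/sqrt(2)
For the pure Bell state, <Y_A Y_B> = -1 (Bell-state Pauli correlator).
The maximally-mixed part I/4 has tr(I/4 * P tensor P) = 0 for any traceless Pauli P.
So <Y_A Y_B>_rho = w * (-1) + (1 - w) * 0
= 0.2 * (-1)
= -0.2000

-0.2000


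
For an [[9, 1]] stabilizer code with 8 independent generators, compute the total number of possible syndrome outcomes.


Each stabilizer generator gives a binary (+1 or -1) measurement outcome.
With 8 independent generators:
Total syndromes = 2^8
= 256

256


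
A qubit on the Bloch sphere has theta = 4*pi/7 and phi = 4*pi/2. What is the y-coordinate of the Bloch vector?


theta = 1.7952, phi = 6.2832
r_y = sin(theta)*sin(phi) = 0.9749 * 0.0000
r_y = 0.0000

0.0000


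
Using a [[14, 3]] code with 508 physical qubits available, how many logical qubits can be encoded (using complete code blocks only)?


Each code block uses 14 physical qubits for 3 logical qubit(s).
Number of complete blocks = floor(508 / 14) = 36
Logical qubits = 36 * 3
= 108

108


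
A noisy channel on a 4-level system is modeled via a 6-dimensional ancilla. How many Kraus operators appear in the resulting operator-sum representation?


Tracing out the environment in an orthonormal basis {|i>_E} gives Kraus operators K_i = <i|_E U |0>_E.
Number of Kraus operators = dim(H_env) = d_env
= 6

6


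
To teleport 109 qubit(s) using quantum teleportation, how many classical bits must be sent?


Quantum teleportation requires 2 classical bits per qubit teleported.
109 qubit(s) -> 2 * 109 = 218 classical bits

218


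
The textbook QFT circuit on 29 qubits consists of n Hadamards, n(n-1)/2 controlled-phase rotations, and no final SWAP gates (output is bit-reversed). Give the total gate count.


Hadamard gates: 29
Controlled rotations: n*(n-1)/2 = 29*28/2 = 406
SWAP gates: 0 (omitted)
Total = 29 + 406
= 435

435


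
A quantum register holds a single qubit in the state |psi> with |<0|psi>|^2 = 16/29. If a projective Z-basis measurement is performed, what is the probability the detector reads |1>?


|alpha|^2 = 16/29 = 0.5517
|beta|^2 = 1 - 16/29 = 13/29 = 0.4483
P(|1>) = |beta|^2 = 0.4483

0.4483


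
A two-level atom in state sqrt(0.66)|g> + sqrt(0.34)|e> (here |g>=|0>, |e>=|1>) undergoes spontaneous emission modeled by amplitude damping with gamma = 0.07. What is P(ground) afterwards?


For amplitude damping with parameter gamma on state sqrt(a)|0> + sqrt(b)|1>:
alpha^2 = 0.66, beta^2 = 0.34
P(|0>) = alpha^2 + gamma * beta^2
= 0.66 + 0.07 * 0.34
= 0.66 + 0.0238
= 0.6838

0.6838


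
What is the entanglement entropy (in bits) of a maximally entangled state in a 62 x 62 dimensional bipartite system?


For a maximally entangled state in d x d:
S = log2(d) = log2(62)
= 5.9542

5.9542


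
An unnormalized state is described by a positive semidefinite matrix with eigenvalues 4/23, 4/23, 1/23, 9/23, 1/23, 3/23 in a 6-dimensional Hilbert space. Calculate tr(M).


tr(M) = sum of eigenvalues
= 4/23 + 4/23 + 1/23 + 9/23 + 1/23 + 3/23
= 22/23
= 0.9565

0.9565


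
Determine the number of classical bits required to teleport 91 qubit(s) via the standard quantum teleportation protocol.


Quantum teleportation requires 2 classical bits per qubit teleported.
91 qubit(s) -> 2 * 91 = 182 classical bits

182


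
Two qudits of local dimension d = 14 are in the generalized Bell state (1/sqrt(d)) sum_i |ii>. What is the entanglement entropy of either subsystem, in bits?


For a maximally entangled state in d x d:
S = log2(d) = log2(14)
= 3.8074

3.8074


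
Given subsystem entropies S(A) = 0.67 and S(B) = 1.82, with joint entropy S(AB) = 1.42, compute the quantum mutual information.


I(A:B) = S(A) + S(B) - S(AB)
= 0.67 + 1.82 - 1.42
= 1.0700

1.0700


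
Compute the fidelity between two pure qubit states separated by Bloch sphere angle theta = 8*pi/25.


For states separated by angle theta on Bloch sphere:
F = cos^2(theta/2)
theta = 8*pi/25 = 1.0053
theta/2 = 0.5027
cos(theta/2) = 0.8763
F = 0.7679

0.7679


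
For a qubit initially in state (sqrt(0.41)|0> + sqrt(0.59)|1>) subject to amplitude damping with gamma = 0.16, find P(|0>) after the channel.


For amplitude damping with parameter gamma on state sqrt(a)|0> + sqrt(b)|1>:
alpha^2 = 0.41, beta^2 = 0.59
P(|0>) = alpha^2 + gamma * beta^2
= 0.41 + 0.16 * 0.59
= 0.41 + 0.0944
= 0.5044

0.5044


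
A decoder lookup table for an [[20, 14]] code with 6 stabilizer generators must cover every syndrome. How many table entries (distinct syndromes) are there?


Each stabilizer generator gives a binary (+1 or -1) measurement outcome.
With 6 independent generators:
Total syndromes = 2^6
= 64

64


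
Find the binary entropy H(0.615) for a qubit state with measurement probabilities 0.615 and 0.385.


S = -p*log2(p) - (1-p)*log2(1-p)
p = 0.6150, 1-p = 0.3850
= -0.6150 * log2(0.6150) - 0.3850 * log2(0.3850)
= -(-0.4313) - (-0.5302)
= 0.9615

0.9615


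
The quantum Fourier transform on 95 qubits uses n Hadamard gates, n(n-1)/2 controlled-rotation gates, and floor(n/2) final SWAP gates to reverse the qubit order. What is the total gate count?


Hadamard gates: 95
Controlled rotations: n*(n-1)/2 = 95*94/2 = 4465
SWAP gates: floor(n/2) = floor(95/2) = 47
Total = 95 + 4465 + 47
= 4607

4607


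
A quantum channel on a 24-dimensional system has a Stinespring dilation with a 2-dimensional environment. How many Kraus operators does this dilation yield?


Tracing out the environment in an orthonormal basis {|i>_E} gives Kraus operators K_i = <i|_E U |0>_E.
Number of Kraus operators = dim(H_env) = d_env
= 2

2


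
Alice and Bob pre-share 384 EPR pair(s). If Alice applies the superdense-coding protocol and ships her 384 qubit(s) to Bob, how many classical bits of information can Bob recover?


Superdense coding allows 2 classical bits per shared entangled pair.
384 pair(s) -> 2 * 384 = 768 classical bits

768


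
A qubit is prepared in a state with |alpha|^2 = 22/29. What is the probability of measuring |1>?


|alpha|^2 = 22/29 = 0.7586
|beta|^2 = 1 - 22/29 = 7/29 = 0.2414
P(|1>) = |beta|^2 = 0.2414

0.2414


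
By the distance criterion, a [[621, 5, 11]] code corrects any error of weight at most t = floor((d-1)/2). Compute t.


Code parameters: [[621, 5, 11]], distance d = 11.
Number of correctable errors = floor((d-1)/2)
= floor((11 - 1)/2)
= floor(10/2)
= 5

5


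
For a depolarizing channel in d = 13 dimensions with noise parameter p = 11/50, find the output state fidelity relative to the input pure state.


F = (1-p) + p/d
= (1 - 0.2200) + 0.2200/13
= 0.7800 + 0.0169
= 0.7969

0.7969


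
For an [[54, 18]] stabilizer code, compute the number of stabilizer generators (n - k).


For an [[n,k]] stabilizer code:
Number of stabilizer generators = n - k
= 54 - 18
= 36

36


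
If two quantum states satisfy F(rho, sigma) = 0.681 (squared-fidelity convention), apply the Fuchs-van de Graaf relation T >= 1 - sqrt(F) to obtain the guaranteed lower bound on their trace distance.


Fuchs-van de Graaf (squared-fidelity convention): 1 - sqrt(F) <= T <= sqrt(1 - F).
Lower bound: T >= 1 - sqrt(F)
sqrt(F) = sqrt(0.681) = 0.8252
T >= 1 - 0.8252
T >= 0.1748

0.1748


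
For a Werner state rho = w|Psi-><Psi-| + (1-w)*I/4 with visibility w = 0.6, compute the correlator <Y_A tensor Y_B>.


|Psi-> = (|01> - |10>)/sqrt(2)
For the pure Bell state, <Y_A Y_B> = -1 (Bell-state Pauli correlator).
The maximally-mixed part I/4 has tr(I/4 * P tensor P) = 0 for any traceless Pauli P.
So <Y_A Y_B>_rho = w * (-1) + (1 - w) * 0
= 0.6 * (-1)
= -0.6000

-0.6000


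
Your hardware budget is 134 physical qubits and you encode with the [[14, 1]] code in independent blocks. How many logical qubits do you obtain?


Each code block uses 14 physical qubits for 1 logical qubit(s).
Number of complete blocks = floor(134 / 14) = 9
Logical qubits = 9 * 1
= 9

9


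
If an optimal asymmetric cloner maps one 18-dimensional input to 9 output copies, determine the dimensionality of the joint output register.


Output space = H^(tensor 9) where dim(H) = 18
dim = 18^9
= 324 (after 2 factors)
= 5832 (after 3 factors)
= 104976 (after 4 factors)
= 1889568 (after 5 factors)
= 34012224 (after 6 factors)
= 612220032 (after 7 factors)
= 11019960576 (after 8 factors)
= 198359290368 (after 9 factors)
= 198359290368

198359290368


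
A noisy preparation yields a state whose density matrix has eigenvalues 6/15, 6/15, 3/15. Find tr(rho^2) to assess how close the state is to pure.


tr(rho^2) = sum of eigenvalues squared
= (6/15)^2 + (6/15)^2 + (3/15)^2
= (36 + 36 + 9) / 225
= 81/225
= 0.3600

0.3600


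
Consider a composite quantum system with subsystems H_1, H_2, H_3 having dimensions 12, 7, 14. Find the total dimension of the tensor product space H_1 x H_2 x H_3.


dim(H_1 x H_2 x H_3) = 12 * 7 * 14
= 84 * 14
= 1176

1176


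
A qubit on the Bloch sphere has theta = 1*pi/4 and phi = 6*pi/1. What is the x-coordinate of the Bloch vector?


theta = 0.7854, phi = 18.8496
r_x = sin(theta)*cos(phi) = 0.7071 * 1.0000
r_x = 0.7071

0.7071


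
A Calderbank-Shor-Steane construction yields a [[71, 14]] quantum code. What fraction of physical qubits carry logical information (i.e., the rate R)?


Code rate R = k/n
= 14/71
= 0.1972

0.1972


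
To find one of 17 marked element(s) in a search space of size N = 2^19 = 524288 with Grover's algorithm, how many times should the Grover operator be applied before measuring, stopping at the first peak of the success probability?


After j Grover iterations the success probability is P(j) = sin^2((2j+1)*theta), where sin(theta) = sqrt(k/N).
N = 2^19 = 524288, k = 17
sin(theta) = sqrt(k/N) = 0.00569428896
theta = arcsin(sqrt(k/N)) = 0.005694319733 rad
P(j) reaches its first maximum when (2j+1)*theta is as close as possible to pi/2, i.e. j = round(pi/(4*theta) - 1/2).
pi/(4*theta) - 1/2 = 137.4266
(For comparison, the common estimate pi/4 * sqrt(N/k) = 137.9273; the exact maximiser is used here.)
Optimal iterations = 137

137


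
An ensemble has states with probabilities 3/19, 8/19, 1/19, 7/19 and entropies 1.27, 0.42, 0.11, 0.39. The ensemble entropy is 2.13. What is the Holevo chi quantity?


chi = S(rho) - sum_i p_i * S(rho_i)
Weighted entropy = 3/19 * 1.27 + 8/19 * 0.42 + 1/19 * 0.11 + 7/19 * 0.39
= 0.5268
chi = 2.13 - 0.5268
= 1.6032

1.6032


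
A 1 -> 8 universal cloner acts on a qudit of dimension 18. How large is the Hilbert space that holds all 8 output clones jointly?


Output space = H^(tensor 8) where dim(H) = 18
dim = 18^8
= 324 (after 2 factors)
= 5832 (after 3 factors)
= 104976 (after 4 factors)
= 1889568 (after 5 factors)
= 34012224 (after 6 factors)
= 612220032 (after 7 factors)
= 11019960576 (after 8 factors)
= 11019960576

11019960576


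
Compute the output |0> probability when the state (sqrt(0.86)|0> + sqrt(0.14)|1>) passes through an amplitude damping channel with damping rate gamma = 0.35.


For amplitude damping with parameter gamma on state sqrt(a)|0> + sqrt(b)|1>:
alpha^2 = 0.86, beta^2 = 0.14
P(|0>) = alpha^2 + gamma * beta^2
= 0.86 + 0.35 * 0.14
= 0.86 + 0.0490
= 0.9090

0.9090


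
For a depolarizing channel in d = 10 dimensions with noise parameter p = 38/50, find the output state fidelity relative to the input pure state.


F = (1-p) + p/d
= (1 - 0.7600) + 0.7600/10
= 0.2400 + 0.0760
= 0.3160

0.3160


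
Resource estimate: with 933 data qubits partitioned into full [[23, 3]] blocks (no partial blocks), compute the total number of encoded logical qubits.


Each code block uses 23 physical qubits for 3 logical qubit(s).
Number of complete blocks = floor(933 / 23) = 40
Logical qubits = 40 * 3
= 120

120


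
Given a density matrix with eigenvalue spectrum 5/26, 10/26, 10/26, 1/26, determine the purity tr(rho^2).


tr(rho^2) = sum of eigenvalues squared
= (5/26)^2 + (10/26)^2 + (10/26)^2 + (1/26)^2
= (25 + 100 + 100 + 1) / 676
= 226/676
= 0.3343

0.3343


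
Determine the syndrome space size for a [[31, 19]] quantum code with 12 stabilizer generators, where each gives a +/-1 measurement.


Each stabilizer generator gives a binary (+1 or -1) measurement outcome.
With 12 independent generators:
Total syndromes = 2^12
= 4096

4096


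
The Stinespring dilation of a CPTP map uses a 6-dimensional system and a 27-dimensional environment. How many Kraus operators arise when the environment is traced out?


Tracing out the environment in an orthonormal basis {|i>_E} gives Kraus operators K_i = <i|_E U |0>_E.
Number of Kraus operators = dim(H_env) = d_env
= 27

27


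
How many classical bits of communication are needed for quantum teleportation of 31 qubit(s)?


Quantum teleportation requires 2 classical bits per qubit teleported.
31 qubit(s) -> 2 * 31 = 62 classical bits

62


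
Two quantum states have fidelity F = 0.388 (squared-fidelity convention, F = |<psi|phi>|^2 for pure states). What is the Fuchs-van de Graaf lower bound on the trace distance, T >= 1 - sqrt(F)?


Fuchs-van de Graaf (squared-fidelity convention): 1 - sqrt(F) <= T <= sqrt(1 - F).
Lower bound: T >= 1 - sqrt(F)
sqrt(F) = sqrt(0.388) = 0.6229
T >= 1 - 0.6229
T >= 0.3771

0.3771


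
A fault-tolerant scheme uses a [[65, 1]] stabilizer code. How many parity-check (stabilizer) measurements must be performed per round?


For an [[n,k]] stabilizer code:
Number of stabilizer generators = n - k
= 65 - 1
= 64

64


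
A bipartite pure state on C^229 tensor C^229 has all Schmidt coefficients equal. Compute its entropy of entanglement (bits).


For a maximally entangled state in d x d:
S = log2(d) = log2(229)
= 7.8392

7.8392


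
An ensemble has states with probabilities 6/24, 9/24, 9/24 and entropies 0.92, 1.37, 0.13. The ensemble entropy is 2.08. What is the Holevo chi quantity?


chi = S(rho) - sum_i p_i * S(rho_i)
Weighted entropy = 6/24 * 0.92 + 9/24 * 1.37 + 9/24 * 0.13
= 0.7925
chi = 2.08 - 0.7925
= 1.2875

1.2875


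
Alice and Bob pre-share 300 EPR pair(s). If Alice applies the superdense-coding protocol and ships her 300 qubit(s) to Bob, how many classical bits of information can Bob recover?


Superdense coding allows 2 classical bits per shared entangled pair.
300 pair(s) -> 2 * 300 = 600 classical bits

600


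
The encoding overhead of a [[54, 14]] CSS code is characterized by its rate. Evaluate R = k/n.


Code rate R = k/n
= 14/54
= 0.2593

0.2593


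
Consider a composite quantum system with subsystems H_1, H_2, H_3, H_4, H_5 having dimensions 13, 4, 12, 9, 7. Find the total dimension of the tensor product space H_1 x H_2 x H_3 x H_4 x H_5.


dim(H_1 x H_2 x H_3 x H_4 x H_5) = 13 * 4 * 12 * 9 * 7
= 52 * 12 * 9 * 7
= 624 * 9 * 7
= 5616 * 7
= 39312

39312


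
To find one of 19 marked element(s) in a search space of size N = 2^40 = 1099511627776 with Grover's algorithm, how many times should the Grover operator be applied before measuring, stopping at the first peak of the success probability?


After j Grover iterations the success probability is P(j) = sin^2((2j+1)*theta), where sin(theta) = sqrt(k/N).
N = 2^40 = 1099511627776, k = 19
sin(theta) = sqrt(k/N) = 4.15696997e-06
theta = arcsin(sqrt(k/N)) = 4.15696997e-06 rad
P(j) reaches its first maximum when (2j+1)*theta is as close as possible to pi/2, i.e. j = round(pi/(4*theta) - 1/2).
pi/(4*theta) - 1/2 = 188934.7507
(For comparison, the common estimate pi/4 * sqrt(N/k) = 188935.2507; the exact maximiser is used here.)
Optimal iterations = 188935

188935


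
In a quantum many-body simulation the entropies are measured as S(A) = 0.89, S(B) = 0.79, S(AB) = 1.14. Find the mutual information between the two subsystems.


I(A:B) = S(A) + S(B) - S(AB)
= 0.89 + 0.79 - 1.14
= 0.5400

0.5400


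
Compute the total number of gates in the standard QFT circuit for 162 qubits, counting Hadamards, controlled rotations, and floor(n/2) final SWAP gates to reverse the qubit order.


Hadamard gates: 162
Controlled rotations: n*(n-1)/2 = 162*161/2 = 13041
SWAP gates: floor(n/2) = floor(162/2) = 81
Total = 162 + 13041 + 81
= 13284

13284


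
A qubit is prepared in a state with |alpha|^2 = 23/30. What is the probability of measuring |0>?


|alpha|^2 = 23/30 = 0.7667
|beta|^2 = 1 - 23/30 = 7/30 = 0.2333
P(|0>) = |alpha|^2 = 0.7667

0.7667


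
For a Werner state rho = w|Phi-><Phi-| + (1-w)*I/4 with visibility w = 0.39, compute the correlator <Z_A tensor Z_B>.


|Phi-> = (|00> - |11>)/sqrt(2)
For the pure Bell state, <Z_A Z_B> = +1 (Bell-state Pauli correlator).
The maximally-mixed part I/4 has tr(I/4 * P tensor P) = 0 for any traceless Pauli P.
So <Z_A Z_B>_rho = w * (+1) + (1 - w) * 0
= 0.39 * (+1)
= 0.3900

0.3900


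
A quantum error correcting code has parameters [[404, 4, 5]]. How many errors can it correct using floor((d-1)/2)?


Code parameters: [[404, 4, 5]], distance d = 5.
Number of correctable errors = floor((d-1)/2)
= floor((5 - 1)/2)
= floor(4/2)
= 2

2


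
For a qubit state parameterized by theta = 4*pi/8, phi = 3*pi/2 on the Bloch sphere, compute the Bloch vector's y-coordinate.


theta = 1.5708, phi = 4.7124
r_y = sin(theta)*sin(phi) = 1.0000 * -1.0000
r_y = -1.0000

-1.0000


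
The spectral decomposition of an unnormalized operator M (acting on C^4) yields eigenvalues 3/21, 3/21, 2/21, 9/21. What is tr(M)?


tr(M) = sum of eigenvalues
= 3/21 + 3/21 + 2/21 + 9/21
= 17/21
= 0.8095

0.8095


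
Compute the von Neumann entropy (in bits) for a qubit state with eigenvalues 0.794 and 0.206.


S = -p*log2(p) - (1-p)*log2(1-p)
p = 0.7940, 1-p = 0.2060
= -0.7940 * log2(0.7940) - 0.2060 * log2(0.2060)
= -(-0.2642) - (-0.4695)
= 0.7338

0.7338


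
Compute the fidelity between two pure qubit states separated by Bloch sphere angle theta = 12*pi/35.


For states separated by angle theta on Bloch sphere:
F = cos^2(theta/2)
theta = 12*pi/35 = 1.0771
theta/2 = 0.5386
cos(theta/2) = 0.8584
F = 0.7369

0.7369


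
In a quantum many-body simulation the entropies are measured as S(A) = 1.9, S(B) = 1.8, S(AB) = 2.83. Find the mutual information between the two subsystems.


I(A:B) = S(A) + S(B) - S(AB)
= 1.9 + 1.8 - 2.83
= 0.8700

0.8700


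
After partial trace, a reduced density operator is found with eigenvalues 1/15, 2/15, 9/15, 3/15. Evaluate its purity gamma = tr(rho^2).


tr(rho^2) = sum of eigenvalues squared
= (1/15)^2 + (2/15)^2 + (9/15)^2 + (3/15)^2
= (1 + 4 + 81 + 9) / 225
= 95/225
= 0.4222

0.4222


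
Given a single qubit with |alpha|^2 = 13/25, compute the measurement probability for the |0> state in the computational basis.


|alpha|^2 = 13/25 = 0.5200
|beta|^2 = 1 - 13/25 = 12/25 = 0.4800
P(|0>) = |alpha|^2 = 0.5200

0.5200


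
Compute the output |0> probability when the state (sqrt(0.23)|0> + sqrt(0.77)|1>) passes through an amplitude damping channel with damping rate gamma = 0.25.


For amplitude damping with parameter gamma on state sqrt(a)|0> + sqrt(b)|1>:
alpha^2 = 0.23, beta^2 = 0.77
P(|0>) = alpha^2 + gamma * beta^2
= 0.23 + 0.25 * 0.77
= 0.23 + 0.1925
= 0.4225

0.4225


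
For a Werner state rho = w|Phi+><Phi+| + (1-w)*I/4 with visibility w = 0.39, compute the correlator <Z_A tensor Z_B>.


|Phi+> = (|00> + |11>)/sqrt(2)
For the pure Bell state, <Z_A Z_B> = +1 (Bell-state Pauli correlator).
The maximally-mixed part I/4 has tr(I/4 * P tensor P) = 0 for any traceless Pauli P.
So <Z_A Z_B>_rho = w * (+1) + (1 - w) * 0
= 0.39 * (+1)
= 0.3900

0.3900


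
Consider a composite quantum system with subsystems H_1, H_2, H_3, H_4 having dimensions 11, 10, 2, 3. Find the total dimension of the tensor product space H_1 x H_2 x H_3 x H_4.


dim(H_1 x H_2 x H_3 x H_4) = 11 * 10 * 2 * 3
= 110 * 2 * 3
= 220 * 3
= 660

660


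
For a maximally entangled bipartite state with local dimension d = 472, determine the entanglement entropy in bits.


For a maximally entangled state in d x d:
S = log2(d) = log2(472)
= 8.8826

8.8826


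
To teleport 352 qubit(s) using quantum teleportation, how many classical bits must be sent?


Quantum teleportation requires 2 classical bits per qubit teleported.
352 qubit(s) -> 2 * 352 = 704 classical bits

704


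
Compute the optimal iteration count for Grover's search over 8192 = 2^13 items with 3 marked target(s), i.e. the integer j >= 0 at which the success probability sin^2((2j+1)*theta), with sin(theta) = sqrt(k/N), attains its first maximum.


After j Grover iterations the success probability is P(j) = sin^2((2j+1)*theta), where sin(theta) = sqrt(k/N).
N = 2^13 = 8192, k = 3
sin(theta) = sqrt(k/N) = 0.01913663862
theta = arcsin(sqrt(k/N)) = 0.01913780682 rad
P(j) reaches its first maximum when (2j+1)*theta is as close as possible to pi/2, i.e. j = round(pi/(4*theta) - 1/2).
pi/(4*theta) - 1/2 = 40.5391
(For comparison, the common estimate pi/4 * sqrt(N/k) = 41.0416; the exact maximiser is used here.)
Optimal iterations = 41

41


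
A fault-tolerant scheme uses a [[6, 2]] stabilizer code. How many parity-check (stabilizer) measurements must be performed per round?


For an [[n,k]] stabilizer code:
Number of stabilizer generators = n - k
= 6 - 2
= 4

4


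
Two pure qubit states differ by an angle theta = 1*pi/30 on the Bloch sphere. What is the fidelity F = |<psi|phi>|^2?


For states separated by angle theta on Bloch sphere:
F = cos^2(theta/2)
theta = 1*pi/30 = 0.1047
theta/2 = 0.0524
cos(theta/2) = 0.9986
F = 0.9973

0.9973


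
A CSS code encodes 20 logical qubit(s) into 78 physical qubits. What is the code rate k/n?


Code rate R = k/n
= 20/78
= 0.2564

0.2564


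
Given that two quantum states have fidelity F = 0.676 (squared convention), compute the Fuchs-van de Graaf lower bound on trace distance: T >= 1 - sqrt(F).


Fuchs-van de Graaf (squared-fidelity convention): 1 - sqrt(F) <= T <= sqrt(1 - F).
Lower bound: T >= 1 - sqrt(F)
sqrt(F) = sqrt(0.676) = 0.8222
T >= 1 - 0.8222
T >= 0.1778

0.1778


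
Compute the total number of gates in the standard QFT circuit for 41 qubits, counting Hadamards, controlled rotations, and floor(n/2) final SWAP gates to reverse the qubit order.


Hadamard gates: 41
Controlled rotations: n*(n-1)/2 = 41*40/2 = 820
SWAP gates: floor(n/2) = floor(41/2) = 20
Total = 41 + 820 + 20
= 881

881


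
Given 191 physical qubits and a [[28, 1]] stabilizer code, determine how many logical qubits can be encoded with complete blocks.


Each code block uses 28 physical qubits for 1 logical qubit(s).
Number of complete blocks = floor(191 / 28) = 6
Logical qubits = 6 * 1
= 6

6


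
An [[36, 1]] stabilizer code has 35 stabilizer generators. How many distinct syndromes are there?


Each stabilizer generator gives a binary (+1 or -1) measurement outcome.
With 35 independent generators:
Total syndromes = 2^35
= 34359738368

34359738368


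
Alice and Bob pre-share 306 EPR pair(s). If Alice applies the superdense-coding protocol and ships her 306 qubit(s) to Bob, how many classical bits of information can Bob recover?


Superdense coding allows 2 classical bits per shared entangled pair.
306 pair(s) -> 2 * 306 = 612 classical bits

612


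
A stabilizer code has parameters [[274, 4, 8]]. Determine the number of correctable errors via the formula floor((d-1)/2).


Code parameters: [[274, 4, 8]], distance d = 8.
Number of correctable errors = floor((d-1)/2)
= floor((8 - 1)/2)
= floor(7/2)
= 3

3


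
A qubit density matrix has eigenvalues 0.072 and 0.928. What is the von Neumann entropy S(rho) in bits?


S = -p*log2(p) - (1-p)*log2(1-p)
p = 0.0720, 1-p = 0.9280
= -0.0720 * log2(0.0720) - 0.9280 * log2(0.9280)
= -(-0.2733) - (-0.1000)
= 0.3733

0.3733


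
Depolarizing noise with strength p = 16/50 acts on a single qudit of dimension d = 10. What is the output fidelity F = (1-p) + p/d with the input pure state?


F = (1-p) + p/d
= (1 - 0.3200) + 0.3200/10
= 0.6800 + 0.0320
= 0.7120

0.7120


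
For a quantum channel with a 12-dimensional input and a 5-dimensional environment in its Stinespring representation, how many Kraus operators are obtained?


Tracing out the environment in an orthonormal basis {|i>_E} gives Kraus operators K_i = <i|_E U |0>_E.
Number of Kraus operators = dim(H_env) = d_env
= 5

5


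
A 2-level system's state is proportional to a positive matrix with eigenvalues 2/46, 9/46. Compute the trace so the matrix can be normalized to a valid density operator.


tr(M) = sum of eigenvalues
= 2/46 + 9/46
= 11/46
= 0.2391

0.2391


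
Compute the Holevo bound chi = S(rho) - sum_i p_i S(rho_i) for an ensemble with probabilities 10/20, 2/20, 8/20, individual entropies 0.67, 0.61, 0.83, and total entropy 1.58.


chi = S(rho) - sum_i p_i * S(rho_i)
Weighted entropy = 10/20 * 0.67 + 2/20 * 0.61 + 8/20 * 0.83
= 0.7280
chi = 1.58 - 0.7280
= 0.8520

0.8520


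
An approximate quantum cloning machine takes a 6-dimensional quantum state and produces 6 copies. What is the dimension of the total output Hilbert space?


Output space = H^(tensor 6) where dim(H) = 6
dim = 6^6
= 36 (after 2 factors)
= 216 (after 3 factors)
= 1296 (after 4 factors)
= 7776 (after 5 factors)
= 46656 (after 6 factors)
= 46656

46656


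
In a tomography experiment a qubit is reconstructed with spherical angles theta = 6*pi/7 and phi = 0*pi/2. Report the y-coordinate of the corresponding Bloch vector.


theta = 2.6928, phi = 0.0000
r_y = sin(theta)*sin(phi) = 0.4339 * 0.0000
r_y = 0.0000

0.0000


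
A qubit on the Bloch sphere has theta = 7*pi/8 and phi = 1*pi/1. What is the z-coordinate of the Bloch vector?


theta = 2.7489, phi = 3.1416
r_z = cos(theta) = -0.9239

-0.9239


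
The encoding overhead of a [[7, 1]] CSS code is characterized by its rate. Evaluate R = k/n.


Code rate R = k/n
= 1/7
= 0.1429

0.1429


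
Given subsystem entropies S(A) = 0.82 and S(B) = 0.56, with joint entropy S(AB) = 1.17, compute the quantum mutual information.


I(A:B) = S(A) + S(B) - S(AB)
= 0.82 + 0.56 - 1.17
= 0.2100

0.2100


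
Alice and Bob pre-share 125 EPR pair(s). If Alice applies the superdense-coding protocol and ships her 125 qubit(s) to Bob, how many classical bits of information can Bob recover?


Superdense coding allows 2 classical bits per shared entangled pair.
125 pair(s) -> 2 * 125 = 250 classical bits

250


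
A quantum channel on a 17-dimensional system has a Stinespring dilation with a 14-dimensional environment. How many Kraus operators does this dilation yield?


Tracing out the environment in an orthonormal basis {|i>_E} gives Kraus operators K_i = <i|_E U |0>_E.
Number of Kraus operators = dim(H_env) = d_env
= 14

14


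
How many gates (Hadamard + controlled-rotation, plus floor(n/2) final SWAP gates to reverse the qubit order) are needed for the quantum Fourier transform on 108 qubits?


Hadamard gates: 108
Controlled rotations: n*(n-1)/2 = 108*107/2 = 5778
SWAP gates: floor(n/2) = floor(108/2) = 54
Total = 108 + 5778 + 54
= 5940

5940


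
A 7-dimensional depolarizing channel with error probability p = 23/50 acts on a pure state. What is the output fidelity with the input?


F = (1-p) + p/d
= (1 - 0.4600) + 0.4600/7
= 0.5400 + 0.0657
= 0.6057

0.6057


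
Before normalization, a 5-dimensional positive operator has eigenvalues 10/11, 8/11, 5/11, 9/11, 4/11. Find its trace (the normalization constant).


tr(M) = sum of eigenvalues
= 10/11 + 8/11 + 5/11 + 9/11 + 4/11
= 36/11
= 3.2727

3.2727


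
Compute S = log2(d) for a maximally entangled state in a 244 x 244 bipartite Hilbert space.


For a maximally entangled state in d x d:
S = log2(d) = log2(244)
= 7.9307

7.9307


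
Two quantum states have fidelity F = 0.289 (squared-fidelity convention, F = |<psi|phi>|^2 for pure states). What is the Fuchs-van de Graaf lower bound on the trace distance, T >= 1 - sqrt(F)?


Fuchs-van de Graaf (squared-fidelity convention): 1 - sqrt(F) <= T <= sqrt(1 - F).
Lower bound: T >= 1 - sqrt(F)
sqrt(F) = sqrt(0.289) = 0.5376
T >= 1 - 0.5376
T >= 0.4624

0.4624
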